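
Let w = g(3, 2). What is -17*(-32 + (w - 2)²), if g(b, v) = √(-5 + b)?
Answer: 510 + 68*I*√2 ≈ 510.0 + 96.167*I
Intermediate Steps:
w = I*√2 (w = √(-5 + 3) = √(-2) = I*√2 ≈ 1.4142*I)
-17*(-32 + (w - 2)²) = -17*(-32 + (I*√2 - 2)²) = -17*(-32 + (-2 + I*√2)²) = 544 - 17*(-2 + I*√2)²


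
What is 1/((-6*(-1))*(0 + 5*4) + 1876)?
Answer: 1/1996 ≈ 0.00050100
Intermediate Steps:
1/((-6*(-1))*(0 + 5*4) + 1876) = 1/(6*(0 + 20) + 1876) = 1/(6*20 + 1876) = 1/(120 + 1876) = 1/1996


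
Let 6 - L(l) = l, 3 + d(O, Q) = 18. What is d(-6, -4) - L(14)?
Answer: 23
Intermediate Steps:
d(O, Q) = 15 (d(O, Q) = -3 + 18 = 15)
L(l) = 6 - l
d(-6, -4) - L(14) = 15 - (6 - 1*14) = 15 - (6 - 14) = 15 - 1*(-8) = 15 + 8 = 23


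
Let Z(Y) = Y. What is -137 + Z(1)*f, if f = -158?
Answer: -295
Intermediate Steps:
-137 + Z(1)*f = -137 + 1*(-158) = -137 - 158 = -295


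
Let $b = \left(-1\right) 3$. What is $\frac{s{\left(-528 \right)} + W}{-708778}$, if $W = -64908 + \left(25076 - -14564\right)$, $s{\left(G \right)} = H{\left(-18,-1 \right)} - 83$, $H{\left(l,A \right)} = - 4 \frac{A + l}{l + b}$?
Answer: $\frac{532447}{14884338} \approx 0.035772$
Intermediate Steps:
$b = -3$
$H{\left(l,A \right)} = - \frac{4 \left(A + l\right)}{-3 + l}$ ($H{\left(l,A \right)} = - 4 \frac{A + l}{l - 3} = - 4 \frac{A + l}{-3 + l} = - \frac{4 \left(A + l\right)}{-3 + l}$)
$s{\left(G \right)} = - \frac{1819}{21}$ ($s{\left(G \right)} = \frac{4 \left(\left(-1\right) \left(-1\right) - -18\right)}{-3 - 18} - 83 = \frac{4 \left(1 + 18\right)}{-21} - 83 = 4 \left(- \frac{1}{21}\right) 19 - 83 = - \frac{76}{21} - 83 = - \frac{1819}{21}$)
$W = -25268$ ($W = -64908 + \left(25076 + 14564\right) = -64908 + 39640 = -25268$)
$\frac{s{\left(-528 \right)} + W}{-708778} = \frac{- \frac{1819}{21} - 25268}{-708778} = \left(- \frac{532447}{21}\right) \left(- \frac{1}{708778}\right) = \frac{532447}{14884338}$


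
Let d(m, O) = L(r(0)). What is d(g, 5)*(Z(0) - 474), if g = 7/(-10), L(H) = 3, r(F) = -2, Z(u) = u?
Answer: -1422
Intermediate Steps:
g = -7/10 (g = 7*(-1/10) = -7/10 ≈ -0.70000)
d(m, O) = 3
d(g, 5)*(Z(0) - 474) = 3*(0 - 474) = 3*(-474) = -1422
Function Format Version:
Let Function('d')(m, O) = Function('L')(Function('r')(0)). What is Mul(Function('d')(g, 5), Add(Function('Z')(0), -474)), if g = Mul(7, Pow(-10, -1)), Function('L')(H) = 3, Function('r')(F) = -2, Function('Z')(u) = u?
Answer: -1422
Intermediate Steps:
g = Rational(-7, 10) (g = Mul(7, Rational(-1, 10)) = Rational(-7, 10) ≈ -0.70000)
Function('d')(m, O) = 3
Mul(Function('d')(g, 5), Add(Function('Z')(0), -474)) = Mul(3, Add(0, -474)) = Mul(3, -474) = -1422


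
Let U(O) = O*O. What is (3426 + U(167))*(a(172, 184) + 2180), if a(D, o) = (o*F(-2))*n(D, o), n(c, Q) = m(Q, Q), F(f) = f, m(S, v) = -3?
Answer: 102838460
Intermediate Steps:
U(O) = O²
n(c, Q) = -3
a(D, o) = 6*o (a(D, o) = (o*(-2))*(-3) = -2*o*(-3) = 6*o)
(3426 + U(167))*(a(172, 184) + 2180) = (3426 + 167²)*(6*184 + 2180) = (3426 + 27889)*(1104 + 2180) = 31315*3284 = 102838460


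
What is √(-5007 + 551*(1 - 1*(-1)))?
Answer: I*√3905 ≈ 62.49*I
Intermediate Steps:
√(-5007 + 551*(1 - 1*(-1))) = √(-5007 + 551*(1 + 1)) = √(-5007 + 551*2) = √(-5007 + 1102) = √(-3905) = I*√3905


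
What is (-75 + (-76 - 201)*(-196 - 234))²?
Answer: 14169331225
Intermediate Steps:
(-75 + (-76 - 201)*(-196 - 234))² = (-75 - 277*(-430))² = (-75 + 119110)² = 119035² = 14169331225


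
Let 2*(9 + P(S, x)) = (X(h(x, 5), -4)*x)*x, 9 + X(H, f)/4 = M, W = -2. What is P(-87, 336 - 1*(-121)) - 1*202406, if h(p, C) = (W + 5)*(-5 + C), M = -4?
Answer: -5632489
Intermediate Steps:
h(p, C) = -15 + 3*C (h(p, C) = (-2 + 5)*(-5 + C) = 3*(-5 + C) = -15 + 3*C)
X(H, f) = -52 (X(H, f) = -36 + 4*(-4) = -36 - 16 = -52)
P(S, x) = -9 - 26*x**2 (P(S, x) = -9 + ((-52*x)*x)/2 = -9 + (-52*x**2)/2 = -9 - 26*x**2)
P(-87, 336 - 1*(-121)) - 1*202406 = (-9 - 26*(336 - 1*(-121))**2) - 1*202406 = (-9 - 26*(336 + 121)**2) - 202406 = (-9 - 26*457**2) - 202406 = (-9 - 26*208849) - 202406 = (-9 - 5430074) - 202406 = -5430083 - 202406 = -5632489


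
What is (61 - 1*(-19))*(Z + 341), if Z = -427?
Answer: -6880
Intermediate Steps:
(61 - 1*(-19))*(Z + 341) = (61 - 1*(-19))*(-427 + 341) = (61 + 19)*(-86) = 80*(-86) = -6880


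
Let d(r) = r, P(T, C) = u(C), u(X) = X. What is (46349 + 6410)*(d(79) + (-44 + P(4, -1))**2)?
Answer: 111004936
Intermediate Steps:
P(T, C) = C
(46349 + 6410)*(d(79) + (-44 + P(4, -1))**2) = (46349 + 6410)*(79 + (-44 - 1)**2) = 52759*(79 + (-45)**2) = 52759*(79 + 2025) = 52759*2104 = 111004936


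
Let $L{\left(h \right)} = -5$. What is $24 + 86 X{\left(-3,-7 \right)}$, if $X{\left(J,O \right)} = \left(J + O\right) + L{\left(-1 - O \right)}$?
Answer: $-1266$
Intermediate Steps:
$X{\left(J,O \right)} = -5 + J + O$ ($X{\left(J,O \right)} = \left(J + O\right) - 5 = -5 + J + O$)
$24 + 86 X{\left(-3,-7 \right)} = 24 + 86 \left(-5 - 3 - 7\right) = 24 + 86 \left(-15\right) = 24 - 1290 = -1266$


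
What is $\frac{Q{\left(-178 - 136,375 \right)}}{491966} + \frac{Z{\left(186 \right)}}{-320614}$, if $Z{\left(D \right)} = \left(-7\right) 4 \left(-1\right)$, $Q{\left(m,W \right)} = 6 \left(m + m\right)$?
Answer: $- \frac{43637450}{5633256683} \approx -0.0077464$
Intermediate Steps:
$Q{\left(m,W \right)} = 12 m$ ($Q{\left(m,W \right)} = 6 \cdot 2 m = 12 m$)
$Z{\left(D \right)} = 28$ ($Z{\left(D \right)} = \left(-28\right) \left(-1\right) = 28$)
$\frac{Q{\left(-178 - 136,375 \right)}}{491966} + \frac{Z{\left(186 \right)}}{-320614} = \frac{12 \left(-178 - 136\right)}{491966} + \frac{28}{-320614} = 12 \left(-178 - 136\right) \frac{1}{491966} + 28 \left(- \frac{1}{320614}\right) = 12 \left(-314\right) \frac{1}{491966} - \frac{2}{22901} = \left(-3768\right) \frac{1}{491966} - \frac{2}{22901} = - \frac{1884}{245983} - \frac{2}{22901} = - \frac{43637450}{5633256683}$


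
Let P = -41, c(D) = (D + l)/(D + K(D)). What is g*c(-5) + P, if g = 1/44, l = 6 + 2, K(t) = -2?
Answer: -12631/308 ≈ -41.010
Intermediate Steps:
l = 8
g = 1/44 ≈ 0.022727
c(D) = (8 + D)/(-2 + D) (c(D) = (D + 8)/(D - 2) = (8 + D)/(-2 + D))
g*c(-5) + P = ((8 - 5)/(-2 - 5))/44 - 41 = (3/(-7))/44 - 41 = (-⅐*3)/44 - 41 = (1/44)*(-3/7) - 41 = -3/308 - 41 = -12631/308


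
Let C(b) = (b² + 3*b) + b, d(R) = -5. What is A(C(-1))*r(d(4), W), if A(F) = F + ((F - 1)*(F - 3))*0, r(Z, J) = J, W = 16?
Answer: -48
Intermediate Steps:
C(b) = b² + 4*b
A(F) = F (A(F) = F + ((-1 + F)*(-3 + F))*0 = F + 0 = F)
A(C(-1))*r(d(4), W) = -(4 - 1)*16 = -1*3*16 = -3*16 = -48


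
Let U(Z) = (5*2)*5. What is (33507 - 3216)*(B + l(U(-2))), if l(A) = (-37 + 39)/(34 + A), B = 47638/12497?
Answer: 20328219421/174958 ≈ 1.1619e+5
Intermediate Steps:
U(Z) = 50 (U(Z) = 10*5 = 50)
B = 47638/12497 (B = 47638*(1/12497) = 47638/12497 ≈ 3.8120)
l(A) = 2/(34 + A)
(33507 - 3216)*(B + l(U(-2))) = (33507 - 3216)*(47638/12497 + 2/(34 + 50)) = 30291*(47638/12497 + 2/84) = 30291*(47638/12497 + 2*(1/84)) = 30291*(47638/12497 + 1/42) = 30291*(2013293/524874) = 20328219421/174958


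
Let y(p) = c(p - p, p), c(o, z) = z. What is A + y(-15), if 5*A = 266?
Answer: 191/5 ≈ 38.200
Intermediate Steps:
y(p) = p
A = 266/5 (A = (1/5)*266 = 266/5 ≈ 53.200)
A + y(-15) = 266/5 - 15 = 191/5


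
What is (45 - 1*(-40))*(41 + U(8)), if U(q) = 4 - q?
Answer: 3145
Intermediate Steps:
(45 - 1*(-40))*(41 + U(8)) = (45 - 1*(-40))*(41 + (4 - 1*8)) = (45 + 40)*(41 + (4 - 8)) = 85*(41 - 4) = 85*37 = 3145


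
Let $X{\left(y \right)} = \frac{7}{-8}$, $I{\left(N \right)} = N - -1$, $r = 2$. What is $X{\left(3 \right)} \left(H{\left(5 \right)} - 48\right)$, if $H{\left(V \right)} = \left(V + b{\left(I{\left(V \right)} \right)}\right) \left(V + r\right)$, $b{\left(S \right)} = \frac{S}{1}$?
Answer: $- \frac{203}{8} \approx -25.375$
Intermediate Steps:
$I{\left(N \right)} = 1 + N$ ($I{\left(N \right)} = N + 1 = 1 + N$)
$X{\left(y \right)} = - \frac{7}{8}$ ($X{\left(y \right)} = 7 \left(- \frac{1}{8}\right) = - \frac{7}{8}$)
$b{\left(S \right)} = S$ ($b{\left(S \right)} = S 1 = S$)
$H{\left(V \right)} = \left(1 + 2 V\right) \left(2 + V\right)$ ($H{\left(V \right)} = \left(V + \left(1 + V\right)\right) \left(V + 2\right) = \left(1 + 2 V\right) \left(2 + V\right)$)
$X{\left(3 \right)} \left(H{\left(5 \right)} - 48\right) = - \frac{7 \left(\left(2 + 2 \cdot 5^{2} + 5 \cdot 5\right) - 48\right)}{8} = - \frac{7 \left(\left(2 + 2 \cdot 25 + 25\right) - 48\right)}{8} = - \frac{7 \left(\left(2 + 50 + 25\right) - 48\right)}{8} = - \frac{7 \left(77 - 48\right)}{8} = \left(- \frac{7}{8}\right) 29 = - \frac{203}{8}$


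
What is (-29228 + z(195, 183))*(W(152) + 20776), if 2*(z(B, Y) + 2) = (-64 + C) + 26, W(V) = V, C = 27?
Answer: -611840544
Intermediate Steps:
z(B, Y) = -15/2 (z(B, Y) = -2 + ((-64 + 27) + 26)/2 = -2 + (-37 + 26)/2 = -2 + (1/2)*(-11) = -2 - 11/2 = -15/2)
(-29228 + z(195, 183))*(W(152) + 20776) = (-29228 - 15/2)*(152 + 20776) = -58471/2*20928 = -611840544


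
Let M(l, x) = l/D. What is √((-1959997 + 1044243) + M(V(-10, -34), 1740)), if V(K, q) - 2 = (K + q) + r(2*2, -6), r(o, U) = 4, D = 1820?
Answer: I*√758335904690/910 ≈ 956.95*I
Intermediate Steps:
V(K, q) = 6 + K + q (V(K, q) = 2 + ((K + q) + 4) = 2 + (4 + K + q) = 6 + K + q)
M(l, x) = l/1820
√((-1959997 + 1044243) + M(V(-10, -34), 1740)) = √((-1959997 + 1044243) + (6 - 10 - 34)/1820) = √(-915754 + (1/1820)*(-38)) = √(-915754 - 19/910) = √(-833336159/910) = I*√758335904690/910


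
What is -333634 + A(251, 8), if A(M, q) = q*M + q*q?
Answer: -331562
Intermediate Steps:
A(M, q) = q² + M*q (A(M, q) = M*q + q² = q² + M*q)
-333634 + A(251, 8) = -333634 + 8*(251 + 8) = -333634 + 8*259 = -333634 + 2072 = -331562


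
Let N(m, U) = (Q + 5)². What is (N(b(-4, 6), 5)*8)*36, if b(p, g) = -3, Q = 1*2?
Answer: 14112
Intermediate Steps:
Q = 2
N(m, U) = 49 (N(m, U) = (2 + 5)² = 7² = 49)
(N(b(-4, 6), 5)*8)*36 = (49*8)*36 = 392*36 = 14112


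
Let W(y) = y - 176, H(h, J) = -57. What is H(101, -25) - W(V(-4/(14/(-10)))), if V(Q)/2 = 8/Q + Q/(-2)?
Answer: 4069/35 ≈ 116.26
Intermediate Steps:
V(Q) = -Q + 16/Q (V(Q) = 2*(8/Q + Q/(-2)) = 2*(8/Q + Q*(-½)) = 2*(8/Q - Q/2) = -Q + 16/Q)
W(y) = -176 + y
H(101, -25) - W(V(-4/(14/(-10)))) = -57 - (-176 + (-(-4)/(14/(-10)) + 16/((-4/(14/(-10)))))) = -57 - (-176 + (-(-4)/(14*(-⅒)) + 16/((-4/(14*(-⅒)))))) = -57 - (-176 + (-(-4)/(-7/5) + 16/((-4/(-7/5))))) = -57 - (-176 + (-(-4)*(-5)/7 + 16/((-4*(-5/7))))) = -57 - (-176 + (-1*20/7 + 16/(20/7))) = -57 - (-176 + (-20/7 + 16*(7/20))) = -57 - (-176 + (-20/7 + 28/5)) = -57 - (-176 + 96/35) = -57 - 1*(-6064/35) = -57 + 6064/35 = 4069/35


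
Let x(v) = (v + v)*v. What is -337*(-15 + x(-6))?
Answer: -19209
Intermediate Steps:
x(v) = 2*v² (x(v) = (2*v)*v = 2*v²)
-337*(-15 + x(-6)) = -337*(-15 + 2*(-6)²) = -337*(-15 + 2*36) = -337*(-15 + 72) = -337*57 = -19209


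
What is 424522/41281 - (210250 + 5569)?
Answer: -8908799617/41281 ≈ -2.1581e+5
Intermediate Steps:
424522/41281 - (210250 + 5569) = 424522*(1/41281) - 1*215819 = 424522/41281 - 215819 = -8908799617/41281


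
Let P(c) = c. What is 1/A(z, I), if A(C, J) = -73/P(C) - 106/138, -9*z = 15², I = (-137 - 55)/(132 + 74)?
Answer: 1725/3712 ≈ 0.46471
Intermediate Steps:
I = -96/103 (I = -192/206 = -192*1/206 = -96/103 ≈ -0.93204)
z = -25 (z = -⅑*15² = -⅑*225 = -25)
A(C, J) = -53/69 - 73/C (A(C, J) = -73/C - 106/138 = -73/C - 106*1/138 = -73/C - 53/69 = -53/69 - 73/C)
1/A(z, I) = 1/(-53/69 - 73/(-25)) = 1/(-53/69 - 73*(-1/25)) = 1/(-53/69 + 73/25) = 1/(3712/1725) = 1725/3712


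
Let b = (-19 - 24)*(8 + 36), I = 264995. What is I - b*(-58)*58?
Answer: -6099693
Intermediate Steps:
b = -1892 (b = -43*44 = -1892)
I - b*(-58)*58 = 264995 - (-1892*(-58))*58 = 264995 - 109736*58 = 264995 - 1*6364688 = 264995 - 6364688 = -6099693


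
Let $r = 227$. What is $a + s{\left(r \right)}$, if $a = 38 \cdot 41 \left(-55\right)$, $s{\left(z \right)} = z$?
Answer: $-85463$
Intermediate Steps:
$a = -85690$ ($a = 1558 \left(-55\right) = -85690$)
$a + s{\left(r \right)} = -85690 + 227 = -85463$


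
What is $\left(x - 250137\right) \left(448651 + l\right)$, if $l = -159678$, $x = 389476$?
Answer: $40265208847$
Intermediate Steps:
$\left(x - 250137\right) \left(448651 + l\right) = \left(389476 - 250137\right) \left(448651 - 159678\right) = 139339 \cdot 288973 = 40265208847$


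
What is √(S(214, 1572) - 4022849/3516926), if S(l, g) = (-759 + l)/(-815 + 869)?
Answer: I*√57436026947769/2260881 ≈ 3.3521*I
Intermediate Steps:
S(l, g) = -253/18 + l/54 (S(l, g) = (-759 + l)/54 = (-759 + l)*(1/54) = -253/18 + l/54)
√(S(214, 1572) - 4022849/3516926) = √((-253/18 + (1/54)*214) - 4022849/3516926) = √((-253/18 + 107/27) - 4022849*1/3516926) = √(-545/54 - 4022849/3516926) = √(-533489629/47478501) = I*√57436026947769/2260881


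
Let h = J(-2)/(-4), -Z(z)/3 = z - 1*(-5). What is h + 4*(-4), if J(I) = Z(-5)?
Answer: -16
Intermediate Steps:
Z(z) = -15 - 3*z (Z(z) = -3*(z - 1*(-5)) = -3*(z + 5) = -3*(5 + z) = -15 - 3*z)
J(I) = 0 (J(I) = -15 - 3*(-5) = -15 + 15 = 0)
h = 0 (h = 0/(-4) = 0*(-¼) = 0)
h + 4*(-4) = 0 + 4*(-4) = 0 - 16 = -16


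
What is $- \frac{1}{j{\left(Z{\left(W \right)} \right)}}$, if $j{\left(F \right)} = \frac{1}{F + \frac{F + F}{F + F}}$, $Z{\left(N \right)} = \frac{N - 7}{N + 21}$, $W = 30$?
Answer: $- \frac{74}{51} \approx -1.451$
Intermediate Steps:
$Z{\left(N \right)} = \frac{-7 + N}{21 + N}$
$j{\left(F \right)} = \frac{1}{1 + F}$ ($j{\left(F \right)} = \frac{1}{F + \frac{2 F}{2 F}} = \frac{1}{F + 2 F \frac{1}{2 F}} = \frac{1}{F + 1} = \frac{1}{1 + F}$)
$- \frac{1}{j{\left(Z{\left(W \right)} \right)}} = - \frac{1}{\frac{1}{1 + \frac{-7 + 30}{21 + 30}}} = - \frac{1}{\frac{1}{1 + \frac{1}{51} \cdot 23}} = - \frac{1}{\frac{1}{1 + \frac{23}{51}}} = - \frac{1}{\frac{1}{\frac{74}{51}}} = - \frac{1}{\frac{51}{74}} = \left(-1\right) \frac{74}{51} = - \frac{74}{51}$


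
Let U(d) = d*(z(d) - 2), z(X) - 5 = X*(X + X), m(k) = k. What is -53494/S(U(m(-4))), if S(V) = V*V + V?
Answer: -3821/1390 ≈ -2.7489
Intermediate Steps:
z(X) = 5 + 2*X² (z(X) = 5 + X*(X + X) = 5 + X*(2*X) = 5 + 2*X²)
U(d) = d*(3 + 2*d²) (U(d) = d*((5 + 2*d²) - 2) = d*(3 + 2*d²))
S(V) = V + V² (S(V) = V² + V = V + V²)
-53494/S(U(m(-4))) = -53494*(-1/(4*(1 - 4*(3 + 2*(-4)²))*(3 + 2*(-4)²))) = -53494*(-1/(4*(1 - 4*(3 + 2*16))*(3 + 2*16))) = -53494*(-1/(4*(1 - 4*(3 + 32))*(3 + 32))) = -53494*(-1/(140*(1 - 4*35))) = -53494*(-1/(140*(1 - 140))) = -53494/((-140*(-139))) = -53494/19460 = -53494*1/19460 = -3821/1390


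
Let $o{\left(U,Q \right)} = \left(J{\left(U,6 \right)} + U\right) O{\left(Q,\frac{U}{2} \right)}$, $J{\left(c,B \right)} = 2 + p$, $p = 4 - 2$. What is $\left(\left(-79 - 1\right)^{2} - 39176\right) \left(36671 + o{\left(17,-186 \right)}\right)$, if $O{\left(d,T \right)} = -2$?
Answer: $-1200552104$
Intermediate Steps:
$p = 2$
$J{\left(c,B \right)} = 4$ ($J{\left(c,B \right)} = 2 + 2 = 4$)
$o{\left(U,Q \right)} = -8 - 2 U$ ($o{\left(U,Q \right)} = \left(4 + U\right) \left(-2\right) = -8 - 2 U$)
$\left(\left(-79 - 1\right)^{2} - 39176\right) \left(36671 + o{\left(17,-186 \right)}\right) = \left(\left(-79 - 1\right)^{2} - 39176\right) \left(36671 - 42\right) = \left(\left(-80\right)^{2} - 39176\right) \left(36671 - 42\right) = \left(6400 - 39176\right) \left(36671 - 42\right) = \left(-32776\right) 36629 = -1200552104$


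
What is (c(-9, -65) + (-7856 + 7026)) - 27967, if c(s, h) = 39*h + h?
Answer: -31397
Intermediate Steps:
c(s, h) = 40*h
(c(-9, -65) + (-7856 + 7026)) - 27967 = (40*(-65) + (-7856 + 7026)) - 27967 = (-2600 - 830) - 27967 = -3430 - 27967 = -31397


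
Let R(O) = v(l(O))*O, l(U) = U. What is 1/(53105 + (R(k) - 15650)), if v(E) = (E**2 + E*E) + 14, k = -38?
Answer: -1/72821 ≈ -1.3732e-5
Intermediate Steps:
v(E) = 14 + 2*E**2 (v(E) = (E**2 + E**2) + 14 = 2*E**2 + 14 = 14 + 2*E**2)
R(O) = O*(14 + 2*O**2) (R(O) = (14 + 2*O**2)*O = O*(14 + 2*O**2))
1/(53105 + (R(k) - 15650)) = 1/(53105 + (2*(-38)*(7 + (-38)**2) - 15650)) = 1/(53105 + (2*(-38)*(7 + 1444) - 15650)) = 1/(53105 + (2*(-38)*1451 - 15650)) = 1/(53105 + (-110276 - 15650)) = 1/(53105 - 125926) = 1/(-72821) = -1/72821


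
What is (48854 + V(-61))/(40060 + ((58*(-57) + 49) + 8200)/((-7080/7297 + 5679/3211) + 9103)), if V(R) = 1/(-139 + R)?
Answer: 173682521038716643/142420616686600350 ≈ 1.2195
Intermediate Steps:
(48854 + V(-61))/(40060 + ((58*(-57) + 49) + 8200)/((-7080/7297 + 5679/3211) + 9103)) = (48854 + 1/(-139 - 61))/(40060 + ((58*(-57) + 49) + 8200)/((-7080/7297 + 5679/3211) + 9103)) = (48854 + 1/(-200))/(40060 + ((-3306 + 49) + 8200)/((-7080*1/7297 + 5679*(1/3211)) + 9103)) = (48854 - 1/200)/(40060 + (-3257 + 8200)/((-7080/7297 + 5679/3211) + 9103)) = 9770799/(200*(40060 + 4943/(18705783/23430667 + 9103))) = 9770799/(200*(40060 + 4943/(213308067484/23430667))) = 9770799/(200*(40060 + 4943*(23430667/213308067484))) = 9770799/(200*(40060 + 115817786981/213308067484)) = 9770799/(200*(8545237001196021/213308067484)) = (9770799/200)*(213308067484/8545237001196021) = 173682521038716643/142420616686600350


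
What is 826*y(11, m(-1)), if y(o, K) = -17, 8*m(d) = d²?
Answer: -14042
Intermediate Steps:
m(d) = d²/8
826*y(11, m(-1)) = 826*(-17) = -14042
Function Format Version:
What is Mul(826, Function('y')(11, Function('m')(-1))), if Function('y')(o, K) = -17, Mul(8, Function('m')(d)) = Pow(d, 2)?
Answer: -14042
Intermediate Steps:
Function('m')(d) = Mul(Rational(1, 8), Pow(d, 2))
Mul(826, Function('y')(11, Function('m')(-1))) = Mul(826, -17) = -14042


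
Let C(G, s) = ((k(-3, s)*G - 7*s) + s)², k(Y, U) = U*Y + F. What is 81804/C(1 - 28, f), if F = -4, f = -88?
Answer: 6817/3512172 ≈ 0.0019410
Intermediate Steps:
k(Y, U) = -4 + U*Y (k(Y, U) = U*Y - 4 = -4 + U*Y)
C(G, s) = (-6*s + G*(-4 - 3*s))² (C(G, s) = (((-4 + s*(-3))*G - 7*s) + s)² = (((-4 - 3*s)*G - 7*s) + s)² = ((G*(-4 - 3*s) - 7*s) + s)² = ((-7*s + G*(-4 - 3*s)) + s)² = (-6*s + G*(-4 - 3*s))²)
81804/C(1 - 28, f) = 81804/((6*(-88) + (1 - 28)*(4 + 3*(-88)))²) = 81804/((-528 - 27*(4 - 264))²) = 81804/((-528 - 27*(-260))²) = 81804/((-528 + 7020)²) = 81804/(6492²) = 81804/42146064 = 81804*(1/42146064) = 6817/3512172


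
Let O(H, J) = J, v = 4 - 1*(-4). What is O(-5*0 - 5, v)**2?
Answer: 64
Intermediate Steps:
v = 8 (v = 4 + 4 = 8)
O(-5*0 - 5, v)**2 = 8**2 = 64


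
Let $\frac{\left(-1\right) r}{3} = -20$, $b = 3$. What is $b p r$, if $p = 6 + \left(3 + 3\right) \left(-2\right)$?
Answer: $-1080$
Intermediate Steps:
$r = 60$ ($r = \left(-3\right) \left(-20\right) = 60$)
$p = -6$ ($p = 6 + 6 \left(-2\right) = 6 - 12 = -6$)
$b p r = 3 \left(-6\right) 60 = \left(-18\right) 60 = -1080$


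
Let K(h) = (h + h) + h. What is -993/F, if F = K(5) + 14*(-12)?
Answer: 331/51 ≈ 6.4902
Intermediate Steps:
K(h) = 3*h (K(h) = 2*h + h = 3*h)
F = -153 (F = 3*5 + 14*(-12) = 15 - 168 = -153)
-993/F = -993/(-153) = -993*(-1/153) = 331/51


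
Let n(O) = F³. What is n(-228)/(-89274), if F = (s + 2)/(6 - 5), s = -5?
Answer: 9/29758 ≈ 0.00030244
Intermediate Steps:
F = -3 (F = (-5 + 2)/(6 - 5) = -3/1 = -3*1 = -3)
n(O) = -27 (n(O) = (-3)³ = -27)
n(-228)/(-89274) = -27/(-89274) = -27*(-1/89274) = 9/29758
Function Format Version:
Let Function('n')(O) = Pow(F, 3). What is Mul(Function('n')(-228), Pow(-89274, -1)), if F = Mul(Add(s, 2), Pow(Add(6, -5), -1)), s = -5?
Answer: Rational(9, 29758) ≈ 0.00030244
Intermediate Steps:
F = -3 (F = Mul(Add(-5, 2), Pow(Add(6, -5), -1)) = Mul(-3, Pow(1, -1)) = Mul(-3, 1) = -3)
Function('n')(O) = -27 (Function('n')(O) = Pow(-3, 3) = -27)
Mul(Function('n')(-228), Pow(-89274, -1)) = Mul(-27, Pow(-89274, -1)) = Mul(-27, Rational(-1, 89274)) = Rational(9, 29758)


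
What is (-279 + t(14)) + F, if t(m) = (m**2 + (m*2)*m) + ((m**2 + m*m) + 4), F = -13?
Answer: 692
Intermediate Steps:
t(m) = 4 + 5*m**2 (t(m) = (m**2 + (2*m)*m) + ((m**2 + m**2) + 4) = (m**2 + 2*m**2) + (2*m**2 + 4) = 3*m**2 + (4 + 2*m**2) = 4 + 5*m**2)
(-279 + t(14)) + F = (-279 + (4 + 5*14**2)) - 13 = (-279 + (4 + 5*196)) - 13 = (-279 + (4 + 980)) - 13 = (-279 + 984) - 13 = 705 - 13 = 692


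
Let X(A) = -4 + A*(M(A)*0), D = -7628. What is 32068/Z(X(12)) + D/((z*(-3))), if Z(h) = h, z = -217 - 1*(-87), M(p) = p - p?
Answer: -1567129/195 ≈ -8036.6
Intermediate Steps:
M(p) = 0
X(A) = -4 (X(A) = -4 + A*(0*0) = -4 + A*0 = -4 + 0 = -4)
z = -130 (z = -217 + 87 = -130)
32068/Z(X(12)) + D/((z*(-3))) = 32068/(-4) - 7628/((-130*(-3))) = 32068*(-1/4) - 7628/390 = -8017 - 7628*1/390 = -8017 - 3814/195 = -1567129/195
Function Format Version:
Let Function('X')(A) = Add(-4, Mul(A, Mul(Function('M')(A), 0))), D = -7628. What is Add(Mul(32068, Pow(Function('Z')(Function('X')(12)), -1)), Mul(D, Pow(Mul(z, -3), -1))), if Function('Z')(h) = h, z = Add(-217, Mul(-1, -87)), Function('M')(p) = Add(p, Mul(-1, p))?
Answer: Rational(-1567129, 195) ≈ -8036.6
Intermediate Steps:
Function('M')(p) = 0
Function('X')(A) = -4 (Function('X')(A) = Add(-4, Mul(A, Mul(0, 0))) = Add(-4, Mul(A, 0)) = Add(-4, 0) = -4)
z = -130 (z = Add(-217, 87) = -130)
Add(Mul(32068, Pow(Function('Z')(Function('X')(12)), -1)), Mul(D, Pow(Mul(z, -3), -1))) = Add(Mul(32068, Pow(-4, -1)), Mul(-7628, Pow(Mul(-130, -3), -1))) = Add(Mul(32068, Rational(-1, 4)), Mul(-7628, Pow(390, -1))) = Add(-8017, Mul(-7628, Rational(1, 390))) = Add(-8017, Rational(-3814, 195)) = Rational(-1567129, 195)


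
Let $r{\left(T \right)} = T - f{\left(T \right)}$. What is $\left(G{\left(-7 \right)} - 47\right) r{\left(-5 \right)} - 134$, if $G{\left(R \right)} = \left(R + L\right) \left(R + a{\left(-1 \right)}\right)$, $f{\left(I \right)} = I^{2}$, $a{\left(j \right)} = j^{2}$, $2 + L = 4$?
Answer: $376$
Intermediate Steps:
$L = 2$ ($L = -2 + 4 = 2$)
$G{\left(R \right)} = \left(1 + R\right) \left(2 + R\right)$ ($G{\left(R \right)} = \left(R + 2\right) \left(R + \left(-1\right)^{2}\right) = \left(2 + R\right) \left(R + 1\right) = \left(2 + R\right) \left(1 + R\right) = \left(1 + R\right) \left(2 + R\right)$)
$r{\left(T \right)} = T - T^{2}$
$\left(G{\left(-7 \right)} - 47\right) r{\left(-5 \right)} - 134 = \left(\left(2 + \left(-7\right)^{2} + 3 \left(-7\right)\right) - 47\right) \left(- 5 \left(1 - -5\right)\right) - 134 = \left(\left(2 + 49 - 21\right) - 47\right) \left(- 5 \left(1 + 5\right)\right) - 134 = \left(30 - 47\right) \left(\left(-5\right) 6\right) - 134 = \left(-17\right) \left(-30\right) - 134 = 510 - 134 = 376$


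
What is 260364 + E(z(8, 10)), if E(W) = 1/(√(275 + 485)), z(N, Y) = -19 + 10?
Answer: 260364 + √190/380 ≈ 2.6036e+5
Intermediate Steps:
z(N, Y) = -9
E(W) = √190/380 (E(W) = 1/(√760) = 1/(2*√190) = √190/380)
260364 + E(z(8, 10)) = 260364 + √190/380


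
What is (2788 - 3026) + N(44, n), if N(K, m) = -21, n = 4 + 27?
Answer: -259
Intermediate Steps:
n = 31
(2788 - 3026) + N(44, n) = (2788 - 3026) - 21 = -238 - 21 = -259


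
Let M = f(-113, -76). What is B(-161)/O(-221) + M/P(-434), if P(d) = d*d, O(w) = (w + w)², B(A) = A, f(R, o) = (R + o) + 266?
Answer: -136449/328553407 ≈ -0.00041530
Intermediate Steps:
f(R, o) = 266 + R + o
O(w) = 4*w² (O(w) = (2*w)² = 4*w²)
M = 77 (M = 266 - 113 - 76 = 77)
P(d) = d²
B(-161)/O(-221) + M/P(-434) = -161/(4*(-221)²) + 77/((-434)²) = -161/(4*48841) + 77/188356 = -161/195364 + 77*(1/188356) = -161*1/195364 + 11/26908 = -161/195364 + 11/26908 = -136449/328553407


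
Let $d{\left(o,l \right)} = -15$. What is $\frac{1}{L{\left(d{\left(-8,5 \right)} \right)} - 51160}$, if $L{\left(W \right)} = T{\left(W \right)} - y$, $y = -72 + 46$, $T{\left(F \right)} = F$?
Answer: $- \frac{1}{51149} \approx -1.9551 \cdot 10^{-5}$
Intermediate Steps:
$y = -26$
$L{\left(W \right)} = 26 + W$ ($L{\left(W \right)} = W - -26 = W + 26 = 26 + W$)
$\frac{1}{L{\left(d{\left(-8,5 \right)} \right)} - 51160} = \frac{1}{\left(26 - 15\right) - 51160} = \frac{1}{11 - 51160} = \frac{1}{-51149} = - \frac{1}{51149}$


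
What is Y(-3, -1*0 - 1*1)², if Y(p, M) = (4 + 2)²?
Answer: 1296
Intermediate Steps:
Y(p, M) = 36 (Y(p, M) = 6² = 36)
Y(-3, -1*0 - 1*1)² = 36² = 1296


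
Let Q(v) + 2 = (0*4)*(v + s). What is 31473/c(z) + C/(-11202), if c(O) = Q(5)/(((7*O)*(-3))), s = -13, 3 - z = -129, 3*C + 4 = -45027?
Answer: 1465946795299/33606 ≈ 4.3622e+7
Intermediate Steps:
C = -45031/3 (C = -4/3 + (⅓)*(-45027) = -4/3 - 15009 = -45031/3 ≈ -15010.)
z = 132 (z = 3 - 1*(-129) = 3 + 129 = 132)
Q(v) = -2 (Q(v) = -2 + (0*4)*(v - 13) = -2 + 0*(-13 + v) = -2 + 0 = -2)
c(O) = 2/(21*O) (c(O) = -2*(-1/(21*O)) = -(-2)/(21*O) = 2/(21*O))
31473/c(z) + C/(-11202) = 31473/(((2/21)/132)) - 45031/3/(-11202) = 31473/(((2/21)*(1/132))) - 45031/3*(-1/11202) = 31473/(1/1386) + 45031/33606 = 31473*1386 + 45031/33606 = 43621578 + 45031/33606 = 1465946795299/33606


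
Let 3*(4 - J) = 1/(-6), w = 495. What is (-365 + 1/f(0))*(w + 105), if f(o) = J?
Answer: -15976200/73 ≈ -2.1885e+5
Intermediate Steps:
J = 73/18 (J = 4 - ⅓/(-6) = 4 - ⅓*(-⅙) = 4 + 1/18 = 73/18 ≈ 4.0556)
f(o) = 73/18
(-365 + 1/f(0))*(w + 105) = (-365 + 1/(73/18))*(495 + 105) = (-365 + 18/73)*600 = -26627/73*600 = -15976200/73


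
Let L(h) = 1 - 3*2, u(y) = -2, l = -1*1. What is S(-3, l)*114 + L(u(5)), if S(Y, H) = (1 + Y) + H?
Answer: -347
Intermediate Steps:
l = -1
L(h) = -5 (L(h) = 1 - 6 = -5)
S(Y, H) = 1 + H + Y
S(-3, l)*114 + L(u(5)) = (1 - 1 - 3)*114 - 5 = -3*114 - 5 = -342 - 5 = -347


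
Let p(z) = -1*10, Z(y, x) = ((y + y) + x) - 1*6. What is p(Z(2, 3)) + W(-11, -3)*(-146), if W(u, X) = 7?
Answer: -1032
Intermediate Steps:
Z(y, x) = -6 + x + 2*y (Z(y, x) = (2*y + x) - 6 = (x + 2*y) - 6 = -6 + x + 2*y)
p(z) = -10
p(Z(2, 3)) + W(-11, -3)*(-146) = -10 + 7*(-146) = -10 - 1022 = -1032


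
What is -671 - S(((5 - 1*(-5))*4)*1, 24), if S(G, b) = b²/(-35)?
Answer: -22909/35 ≈ -654.54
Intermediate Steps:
S(G, b) = -b²/35 (S(G, b) = b²*(-1/35) = -b²/35)
-671 - S(((5 - 1*(-5))*4)*1, 24) = -671 - (-1)*24²/35 = -671 - (-1)*576/35 = -671 - 1*(-576/35) = -671 + 576/35 = -22909/35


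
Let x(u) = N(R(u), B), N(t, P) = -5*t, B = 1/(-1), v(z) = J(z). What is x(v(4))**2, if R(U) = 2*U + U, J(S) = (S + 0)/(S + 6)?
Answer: 36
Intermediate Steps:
J(S) = S/(6 + S)
R(U) = 3*U
v(z) = z/(6 + z)
B = -1
x(u) = -15*u
x(v(4))**2 = (-60/(6 + 4))**2 = (-60/10)**2 = (-15*2/5)**2 = (-6)**2 = 36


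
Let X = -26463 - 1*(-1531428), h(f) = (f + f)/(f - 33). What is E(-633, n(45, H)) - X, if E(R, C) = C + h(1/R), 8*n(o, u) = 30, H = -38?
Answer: -62877281021/41780 ≈ -1.5050e+6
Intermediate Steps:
h(f) = 2*f/(-33 + f) (h(f) = (2*f)/(-33 + f) = 2*f/(-33 + f))
n(o, u) = 15/4 (n(o, u) = (⅛)*30 = 15/4)
E(R, C) = C + 2/(R*(-33 + 1/R))
X = 1504965 (X = -26463 + 1531428 = 1504965)
E(-633, n(45, H)) - X = (-2 + 15*(-1 + 33*(-633))/4)/(-1 + 33*(-633)) - 1*1504965 = (-2 + 15*(-1 - 20889)/4)/(-1 - 20889) - 1504965 = (-2 + (15/4)*(-20890))/(-20890) - 1504965 = -(-2 - 156675/2)/20890 - 1504965 = -1/20890*(-156679/2) - 1504965 = 156679/41780 - 1504965 = -62877281021/41780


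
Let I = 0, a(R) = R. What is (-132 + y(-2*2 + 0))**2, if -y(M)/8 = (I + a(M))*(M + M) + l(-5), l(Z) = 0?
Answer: 150544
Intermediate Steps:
y(M) = -16*M**2 (y(M) = -8*((0 + M)*(M + M) + 0) = -8*(M*(2*M) + 0) = -8*(2*M**2 + 0) = -16*M**2)
(-132 + y(-2*2 + 0))**2 = (-132 - 16*(-2*2 + 0)**2)**2 = (-132 - 16*(-4 + 0)**2)**2 = (-132 - 16*(-4)**2)**2 = (-132 - 16*16)**2 = (-132 - 256)**2 = (-388)**2 = 150544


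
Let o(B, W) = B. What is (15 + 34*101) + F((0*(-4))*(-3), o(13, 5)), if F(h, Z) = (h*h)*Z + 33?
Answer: 3482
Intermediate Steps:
F(h, Z) = 33 + Z*h**2 (F(h, Z) = h**2*Z + 33 = Z*h**2 + 33 = 33 + Z*h**2)
(15 + 34*101) + F((0*(-4))*(-3), o(13, 5)) = (15 + 34*101) + (33 + 13*((0*(-4))*(-3))**2) = (15 + 3434) + (33 + 13*(0*(-3))**2) = 3449 + (33 + 13*0**2) = 3449 + (33 + 13*0) = 3449 + (33 + 0) = 3449 + 33 = 3482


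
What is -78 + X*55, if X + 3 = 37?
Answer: 1792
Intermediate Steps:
X = 34 (X = -3 + 37 = 34)
-78 + X*55 = -78 + 34*55 = -78 + 1870 = 1792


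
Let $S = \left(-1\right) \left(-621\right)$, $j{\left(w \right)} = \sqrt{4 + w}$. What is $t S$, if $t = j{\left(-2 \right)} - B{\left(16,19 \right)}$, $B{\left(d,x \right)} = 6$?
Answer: $-3726 + 621 \sqrt{2} \approx -2847.8$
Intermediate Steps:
$S = 621$
$t = -6 + \sqrt{2}$ ($t = \sqrt{4 - 2} - 6 = \sqrt{2} - 6 = -6 + \sqrt{2} \approx -4.5858$)
$t S = \left(-6 + \sqrt{2}\right) 621 = -3726 + 621 \sqrt{2}$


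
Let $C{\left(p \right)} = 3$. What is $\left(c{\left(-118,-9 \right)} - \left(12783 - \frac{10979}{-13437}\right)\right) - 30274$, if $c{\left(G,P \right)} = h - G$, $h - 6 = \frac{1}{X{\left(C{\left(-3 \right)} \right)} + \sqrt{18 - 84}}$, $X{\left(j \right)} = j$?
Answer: $- \frac{14422529063}{335925} - \frac{i \sqrt{66}}{75} \approx -42934.0 - 0.10832 i$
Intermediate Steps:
$h = 6 + \frac{1}{3 + i \sqrt{66}}$ ($h = 6 + \frac{1}{3 + \sqrt{18 - 84}} = 6 + \frac{1}{3 + \sqrt{-66}} = 6 + \frac{1}{3 + i \sqrt{66}} \approx 6.04 - 0.10832 i$)
$c{\left(G,P \right)} = \frac{151}{25} - G - \frac{i \sqrt{66}}{75}$ ($c{\left(G,P \right)} = \left(\frac{151}{25} - \frac{i \sqrt{66}}{75}\right) - G = \frac{151}{25} - G - \frac{i \sqrt{66}}{75}$)
$\left(c{\left(-118,-9 \right)} - \left(12783 - \frac{10979}{-13437}\right)\right) - 30274 = \left(\left(\frac{151}{25} - -118 - \frac{i \sqrt{66}}{75}\right) - \left(12783 - \frac{10979}{-13437}\right)\right) - 30274 = \left(\left(\frac{151}{25} + 118 - \frac{i \sqrt{66}}{75}\right) + \left(10979 \left(- \frac{1}{13437}\right) - 12783\right)\right) - 30274 = \left(\left(\frac{3101}{25} - \frac{i \sqrt{66}}{75}\right) - \frac{171776150}{13437}\right) - 30274 = \left(- \frac{4252735613}{335925} - \frac{i \sqrt{66}}{75}\right) - 30274 = - \frac{14422529063}{335925} - \frac{i \sqrt{66}}{75}$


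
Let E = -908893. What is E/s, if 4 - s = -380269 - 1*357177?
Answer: -908893/737450 ≈ -1.2325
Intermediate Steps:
s = 737450 (s = 4 - (-380269 - 1*357177) = 4 - (-380269 - 357177) = 4 - 1*(-737446) = 4 + 737446 = 737450)
E/s = -908893/737450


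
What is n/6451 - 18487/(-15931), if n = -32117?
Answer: -392396290/102770881 ≈ -3.8182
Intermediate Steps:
n/6451 - 18487/(-15931) = -32117/6451 - 18487/(-15931) = -32117*1/6451 - 18487*(-1/15931) = -32117/6451 + 18487/15931 = -392396290/102770881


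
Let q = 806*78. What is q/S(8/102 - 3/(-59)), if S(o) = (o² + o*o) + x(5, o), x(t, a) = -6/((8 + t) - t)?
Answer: -2276847857232/25951675 ≈ -87734.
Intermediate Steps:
x(t, a) = -¾ (x(t, a) = -6/8 = -6*⅛ = -¾)
S(o) = -¾ + 2*o² (S(o) = (o² + o*o) - ¾ = (o² + o²) - ¾ = 2*o² - ¾ = -¾ + 2*o²)
q = 62868
q/S(8/102 - 3/(-59)) = 62868/(-¾ + 2*(8/102 - 3/(-59))²) = 62868/(-¾ + 2*(8*(1/102) - 3*(-1/59))²) = 62868/(-¾ + 2*(4/51 + 3/59)²) = 62868/(-¾ + 2*(389/3009)²) = 62868/(-¾ + 2*(151321/9054081)) = 62868/(-¾ + 302642/9054081) = 62868/(-25951675/36216324) = 62868*(-36216324/25951675) = -2276847857232/25951675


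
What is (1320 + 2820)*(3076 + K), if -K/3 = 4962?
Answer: -48893400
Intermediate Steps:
K = -14886 (K = -3*4962 = -14886)
(1320 + 2820)*(3076 + K) = (1320 + 2820)*(3076 - 14886) = 4140*(-11810) = -48893400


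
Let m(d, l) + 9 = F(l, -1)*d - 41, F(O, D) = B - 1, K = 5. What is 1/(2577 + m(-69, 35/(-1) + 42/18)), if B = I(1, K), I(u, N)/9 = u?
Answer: 1/1975 ≈ 0.00050633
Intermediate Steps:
I(u, N) = 9*u
B = 9 (B = 9*1 = 9)
F(O, D) = 8 (F(O, D) = 9 - 1 = 8)
m(d, l) = -50 + 8*d (m(d, l) = -9 + (8*d - 41) = -9 + (-41 + 8*d) = -50 + 8*d)
1/(2577 + m(-69, 35/(-1) + 42/18)) = 1/(2577 + (-50 + 8*(-69))) = 1/(2577 + (-50 - 552)) = 1/(2577 - 602) = 1/1975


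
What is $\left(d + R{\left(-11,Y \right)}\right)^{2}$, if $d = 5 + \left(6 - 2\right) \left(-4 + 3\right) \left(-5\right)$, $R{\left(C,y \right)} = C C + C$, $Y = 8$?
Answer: $18225$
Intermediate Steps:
$R{\left(C,y \right)} = C + C^{2}$ ($R{\left(C,y \right)} = C^{2} + C = C + C^{2}$)
$d = 25$ ($d = 5 + 4 \left(-1\right) \left(-5\right) = 5 - -20 = 5 + 20 = 25$)
$\left(d + R{\left(-11,Y \right)}\right)^{2} = \left(25 - 11 \left(1 - 11\right)\right)^{2} = \left(25 - -110\right)^{2} = \left(25 + 110\right)^{2} = 135^{2} = 18225$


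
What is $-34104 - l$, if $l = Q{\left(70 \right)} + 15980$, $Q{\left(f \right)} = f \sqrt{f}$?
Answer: $-50084 - 70 \sqrt{70} \approx -50670.0$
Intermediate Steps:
$Q{\left(f \right)} = f^{\frac{3}{2}}$
$l = 15980 + 70 \sqrt{70}$ ($l = 70^{\frac{3}{2}} + 15980 = 70 \sqrt{70} + 15980 = 15980 + 70 \sqrt{70} \approx 16566.0$)
$-34104 - l = -34104 - \left(15980 + 70 \sqrt{70}\right) = -50084 - 70 \sqrt{70}$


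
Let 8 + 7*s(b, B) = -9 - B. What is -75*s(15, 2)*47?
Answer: 66975/7 ≈ 9567.9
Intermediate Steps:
s(b, B) = -17/7 - B/7 (s(b, B) = -8/7 + (-9 - B)/7 = -8/7 + (-9/7 - B/7) = -17/7 - B/7)
-75*s(15, 2)*47 = -75*(-17/7 - ⅐*2)*47 = -75*(-17/7 - 2/7)*47 = -75*(-19/7)*47 = (1425/7)*47 = 66975/7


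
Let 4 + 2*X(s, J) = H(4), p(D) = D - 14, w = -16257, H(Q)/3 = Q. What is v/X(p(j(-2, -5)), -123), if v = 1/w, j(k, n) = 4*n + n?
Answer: -1/65028 ≈ -1.5378e-5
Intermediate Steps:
H(Q) = 3*Q
j(k, n) = 5*n
p(D) = -14 + D
X(s, J) = 4 (X(s, J) = -2 + (3*4)/2 = -2 + (1/2)*12 = -2 + 6 = 4)
v = -1/16257 (v = 1/(-16257) = -1/16257 ≈ -6.1512e-5)
v/X(p(j(-2, -5)), -123) = -1/16257/4 = -1/16257*1/4 = -1/65028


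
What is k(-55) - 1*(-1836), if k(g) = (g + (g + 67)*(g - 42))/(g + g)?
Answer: 203179/110 ≈ 1847.1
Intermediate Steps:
k(g) = (g + (-42 + g)*(67 + g))/(2*g) (k(g) = (g + (67 + g)*(-42 + g))/((2*g)) = (g + (-42 + g)*(67 + g))*(1/(2*g)) = (g + (-42 + g)*(67 + g))/(2*g))
k(-55) - 1*(-1836) = (13 + (½)*(-55) - 1407/(-55)) - 1*(-1836) = (13 - 55/2 - 1407*(-1/55)) + 1836 = (13 - 55/2 + 1407/55) + 1836 = 1219/110 + 1836 = 203179/110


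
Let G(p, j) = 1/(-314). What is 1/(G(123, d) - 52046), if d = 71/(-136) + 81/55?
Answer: -314/16342445 ≈ -1.9214e-5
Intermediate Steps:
d = 7111/7480 (d = 71*(-1/136) + 81*(1/55) = -71/136 + 81/55 = 7111/7480 ≈ 0.95067)
G(p, j) = -1/314
1/(G(123, d) - 52046) = 1/(-1/314 - 52046) = 1/(-16342445/314) = -314/16342445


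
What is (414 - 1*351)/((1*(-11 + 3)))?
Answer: -63/8 ≈ -7.8750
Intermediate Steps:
(414 - 1*351)/((1*(-11 + 3))) = (414 - 351)/((1*(-8))) = 63/(-8) = 63*(-⅛) = -63/8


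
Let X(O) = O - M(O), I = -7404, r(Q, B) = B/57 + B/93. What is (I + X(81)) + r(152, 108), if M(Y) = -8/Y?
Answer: -349222495/47709 ≈ -7319.8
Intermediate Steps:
r(Q, B) = 50*B/1767 (r(Q, B) = B*(1/57) + B*(1/93) = B/57 + B/93 = 50*B/1767)
X(O) = O + 8/O (X(O) = O - (-8)/O = O + 8/O)
(I + X(81)) + r(152, 108) = (-7404 + (81 + 8/81)) + (50/1767)*108 = (-7404 + (81 + 8*(1/81))) + 1800/589 = (-7404 + (81 + 8/81)) + 1800/589 = (-7404 + 6569/81) + 1800/589 = -593155/81 + 1800/589 = -349222495/47709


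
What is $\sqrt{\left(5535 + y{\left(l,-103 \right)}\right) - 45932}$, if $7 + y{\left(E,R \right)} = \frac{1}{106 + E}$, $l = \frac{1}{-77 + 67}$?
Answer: $\frac{i \sqrt{45312307734}}{1059} \approx 201.01 i$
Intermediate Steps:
$l = - \frac{1}{10}$ ($l = \frac{1}{-10} = - \frac{1}{10} \approx -0.1$)
$y{\left(E,R \right)} = -7 + \frac{1}{106 + E}$
$\sqrt{\left(5535 + y{\left(l,-103 \right)}\right) - 45932} = \sqrt{\left(5535 + \frac{-741 - - \frac{7}{10}}{106 - \frac{1}{10}}\right) - 45932} = \sqrt{\left(5535 + \frac{-741 + \frac{7}{10}}{\frac{1059}{10}}\right) - 45932} = \sqrt{\left(5535 + \frac{10}{1059} \left(- \frac{7403}{10}\right)\right) - 45932} = \sqrt{\left(5535 - \frac{7403}{1059}\right) - 45932} = \sqrt{\frac{5854162}{1059} - 45932} = \sqrt{- \frac{42787826}{1059}} = \frac{i \sqrt{45312307734}}{1059}$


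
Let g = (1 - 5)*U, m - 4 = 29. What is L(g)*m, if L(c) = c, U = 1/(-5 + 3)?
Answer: 66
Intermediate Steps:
m = 33 (m = 4 + 29 = 33)
U = -½ (U = 1/(-2) = -½ ≈ -0.50000)
g = 2 (g = (1 - 5)*(-½) = -4*(-½) = 2)
L(g)*m = 2*33 = 66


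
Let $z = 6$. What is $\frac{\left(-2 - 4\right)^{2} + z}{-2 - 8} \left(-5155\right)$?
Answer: $21651$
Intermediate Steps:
$\frac{\left(-2 - 4\right)^{2} + z}{-2 - 8} \left(-5155\right) = \frac{\left(-2 - 4\right)^{2} + 6}{-2 - 8} \left(-5155\right) = \frac{\left(-6\right)^{2} + 6}{-10} \left(-5155\right) = \left(36 + 6\right) \left(- \frac{1}{10}\right) \left(-5155\right) = 42 \left(- \frac{1}{10}\right) \left(-5155\right) = \left(- \frac{21}{5}\right) \left(-5155\right) = 21651$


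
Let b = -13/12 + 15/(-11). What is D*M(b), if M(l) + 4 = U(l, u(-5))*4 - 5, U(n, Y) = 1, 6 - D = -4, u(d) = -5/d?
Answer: -50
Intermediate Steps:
D = 10 (D = 6 - 1*(-4) = 6 + 4 = 10)
b = -323/132 (b = -13*1/12 + 15*(-1/11) = -13/12 - 15/11 = -323/132 ≈ -2.4470)
M(l) = -5 (M(l) = -4 + (1*4 - 5) = -4 + (4 - 5) = -4 - 1 = -5)
D*M(b) = 10*(-5) = -50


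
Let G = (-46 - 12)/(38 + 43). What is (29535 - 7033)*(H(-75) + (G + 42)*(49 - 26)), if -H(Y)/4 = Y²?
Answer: -39279221176/81 ≈ -4.8493e+8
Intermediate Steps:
G = -58/81 ≈ -0.71605
H(Y) = -4*Y²
(29535 - 7033)*(H(-75) + (G + 42)*(49 - 26)) = (29535 - 7033)*(-4*(-75)² + (-58/81 + 42)*(49 - 26)) = 22502*(-4*5625 + (3344/81)*23) = 22502*(-22500 + 76912/81) = 22502*(-1745588/81) = -39279221176/81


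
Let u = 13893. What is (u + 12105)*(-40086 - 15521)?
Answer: -1445670786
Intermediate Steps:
(u + 12105)*(-40086 - 15521) = (13893 + 12105)*(-40086 - 15521) = 25998*(-55607) = -1445670786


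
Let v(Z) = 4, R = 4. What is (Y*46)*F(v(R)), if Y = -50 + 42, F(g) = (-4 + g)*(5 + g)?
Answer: 0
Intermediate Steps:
Y = -8
(Y*46)*F(v(R)) = (-8*46)*(-20 + 4 + 4²) = -368*(-20 + 4 + 16) = -368*0 = 0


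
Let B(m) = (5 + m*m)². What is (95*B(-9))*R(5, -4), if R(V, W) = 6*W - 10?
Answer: -23889080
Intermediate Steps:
B(m) = (5 + m²)²
R(V, W) = -10 + 6*W
(95*B(-9))*R(5, -4) = (95*(5 + (-9)²)²)*(-10 + 6*(-4)) = (95*(5 + 81)²)*(-10 - 24) = (95*86²)*(-34) = (95*7396)*(-34) = 702620*(-34) = -23889080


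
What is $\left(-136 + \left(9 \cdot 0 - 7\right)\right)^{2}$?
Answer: $20449$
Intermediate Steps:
$\left(-136 + \left(9 \cdot 0 - 7\right)\right)^{2} = \left(-136 + \left(0 - 7\right)\right)^{2} = \left(-136 - 7\right)^{2} = \left(-143\right)^{2} = 20449$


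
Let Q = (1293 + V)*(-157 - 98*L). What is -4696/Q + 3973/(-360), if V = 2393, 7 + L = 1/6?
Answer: -5632069711/510216120 ≈ -11.039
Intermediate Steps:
L = -41/6 (L = -7 + 1/6 = -7 + ⅙ = -41/6 ≈ -6.8333)
Q = 5669068/3 (Q = (1293 + 2393)*(-157 - 98*(-41/6)) = 3686*(-157 + 2009/3) = 3686*(1538/3) = 5669068/3 ≈ 1.8897e+6)
-4696/Q + 3973/(-360) = -4696/5669068/3 + 3973/(-360) = -4696*3/5669068 + 3973*(-1/360) = -3522/1417267 - 3973/360 = -5632069711/510216120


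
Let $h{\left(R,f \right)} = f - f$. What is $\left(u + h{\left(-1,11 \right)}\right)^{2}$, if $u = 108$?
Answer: $11664$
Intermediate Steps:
$h{\left(R,f \right)} = 0$
$\left(u + h{\left(-1,11 \right)}\right)^{2} = \left(108 + 0\right)^{2} = 108^{2} = 11664$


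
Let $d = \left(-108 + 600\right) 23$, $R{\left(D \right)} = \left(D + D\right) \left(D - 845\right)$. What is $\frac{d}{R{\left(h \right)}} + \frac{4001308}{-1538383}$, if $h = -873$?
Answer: $- \frac{998752264283}{384548060127} \approx -2.5972$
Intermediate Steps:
$R{\left(D \right)} = 2 D \left(-845 + D\right)$
$d = 11316$ ($d = 492 \cdot 23 = 11316$)
$\frac{d}{R{\left(h \right)}} + \frac{4001308}{-1538383} = \frac{11316}{2 \left(-873\right) \left(-845 - 873\right)} + \frac{4001308}{-1538383} = \frac{11316}{2 \left(-873\right) \left(-1718\right)} + 4001308 \left(- \frac{1}{1538383}\right) = \frac{11316}{2999628} - \frac{4001308}{1538383} = 11316 \cdot \frac{1}{2999628} - \frac{4001308}{1538383} = \frac{943}{249969} - \frac{4001308}{1538383} = - \frac{998752264283}{384548060127}$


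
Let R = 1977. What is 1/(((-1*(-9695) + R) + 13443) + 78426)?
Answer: 1/103541 ≈ 9.6580e-6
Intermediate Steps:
1/(((-1*(-9695) + R) + 13443) + 78426) = 1/(((-1*(-9695) + 1977) + 13443) + 78426) = 1/(((9695 + 1977) + 13443) + 78426) = 1/((11672 + 13443) + 78426) = 1/(25115 + 78426) = 1/103541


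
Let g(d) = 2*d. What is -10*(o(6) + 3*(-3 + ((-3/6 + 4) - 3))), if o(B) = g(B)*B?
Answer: -645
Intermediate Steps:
o(B) = 2*B² (o(B) = (2*B)*B = 2*B²)
-10*(o(6) + 3*(-3 + ((-3/6 + 4) - 3))) = -10*(2*6² + 3*(-3 + ((-3/6 + 4) - 3))) = -10*(2*36 + 3*(-3 + ((-3*⅙ + 4) - 3))) = -10*(72 + 3*(-3 + ((-½ + 4) - 3))) = -10*(72 + 3*(-3 + (7/2 - 3))) = -10*(72 + 3*(-3 + ½)) = -10*(72 + 3*(-5/2)) = -10*(72 - 15/2) = -10*129/2 = -645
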